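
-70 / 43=-1.63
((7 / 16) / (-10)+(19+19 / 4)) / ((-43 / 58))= -31.98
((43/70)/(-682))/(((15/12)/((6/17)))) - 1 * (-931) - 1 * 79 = 864332442/1014475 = 852.00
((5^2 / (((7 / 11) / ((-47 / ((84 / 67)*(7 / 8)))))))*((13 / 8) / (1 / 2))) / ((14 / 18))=-33773025 / 4802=-7033.12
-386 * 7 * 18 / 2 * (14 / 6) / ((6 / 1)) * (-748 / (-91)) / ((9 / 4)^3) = -64675072 / 9477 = -6824.42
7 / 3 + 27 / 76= 613 / 228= 2.69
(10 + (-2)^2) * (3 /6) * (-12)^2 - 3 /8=8061 /8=1007.62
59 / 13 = 4.54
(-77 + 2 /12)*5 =-2305 /6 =-384.17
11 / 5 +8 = 51 / 5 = 10.20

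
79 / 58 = 1.36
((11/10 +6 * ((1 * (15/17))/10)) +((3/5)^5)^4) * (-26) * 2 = -137370330852566734/1621246337890625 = -84.73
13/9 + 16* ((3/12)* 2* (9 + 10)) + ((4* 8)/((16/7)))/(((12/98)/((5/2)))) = 7907/18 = 439.28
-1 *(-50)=50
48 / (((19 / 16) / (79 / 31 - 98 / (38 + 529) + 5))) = 298.13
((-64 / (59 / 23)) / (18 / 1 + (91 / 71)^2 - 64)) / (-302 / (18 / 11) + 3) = -3710176 / 1197603535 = -0.00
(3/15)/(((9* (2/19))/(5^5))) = 11875/18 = 659.72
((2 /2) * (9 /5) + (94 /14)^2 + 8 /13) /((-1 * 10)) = -4.75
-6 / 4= -3 / 2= -1.50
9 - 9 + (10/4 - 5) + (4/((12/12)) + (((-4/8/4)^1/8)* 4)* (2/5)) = 59/40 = 1.48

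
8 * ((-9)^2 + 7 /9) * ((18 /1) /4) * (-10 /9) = -29440 /9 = -3271.11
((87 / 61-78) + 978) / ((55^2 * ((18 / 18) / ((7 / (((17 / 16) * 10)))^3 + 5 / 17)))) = 19588623867 / 113321415625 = 0.17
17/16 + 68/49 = 1921/784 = 2.45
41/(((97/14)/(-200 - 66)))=-152684/97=-1574.06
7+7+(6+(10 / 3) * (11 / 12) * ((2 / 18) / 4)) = 13015 / 648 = 20.08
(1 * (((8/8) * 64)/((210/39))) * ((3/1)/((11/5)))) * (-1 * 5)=-6240/77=-81.04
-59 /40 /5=-0.30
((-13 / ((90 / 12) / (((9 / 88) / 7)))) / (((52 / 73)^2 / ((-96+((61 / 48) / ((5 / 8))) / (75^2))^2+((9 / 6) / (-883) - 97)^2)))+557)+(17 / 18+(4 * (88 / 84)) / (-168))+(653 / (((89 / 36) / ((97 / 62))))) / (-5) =-10400157390311369766247888969 / 22892410032060318750000000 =-454.31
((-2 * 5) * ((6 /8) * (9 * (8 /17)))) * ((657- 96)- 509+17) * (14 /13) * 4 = -2086560 /221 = -9441.45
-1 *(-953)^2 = -908209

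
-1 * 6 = -6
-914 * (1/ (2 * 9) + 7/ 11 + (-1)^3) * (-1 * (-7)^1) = 195139/ 99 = 1971.10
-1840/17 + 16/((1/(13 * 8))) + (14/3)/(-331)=26262626/16881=1555.75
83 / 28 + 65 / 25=779 / 140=5.56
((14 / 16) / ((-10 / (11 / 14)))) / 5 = -11 / 800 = -0.01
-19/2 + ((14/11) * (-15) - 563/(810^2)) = -206349643/7217100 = -28.59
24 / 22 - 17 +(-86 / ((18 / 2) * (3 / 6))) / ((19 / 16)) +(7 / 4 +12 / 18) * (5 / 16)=-31.25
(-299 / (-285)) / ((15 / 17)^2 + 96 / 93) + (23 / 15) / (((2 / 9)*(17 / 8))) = 300758833 / 78600435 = 3.83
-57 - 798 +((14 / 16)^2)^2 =-3499679 / 4096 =-854.41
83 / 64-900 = -57517 / 64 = -898.70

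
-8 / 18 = -4 / 9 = -0.44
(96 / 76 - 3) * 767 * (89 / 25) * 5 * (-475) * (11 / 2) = 123897345 / 2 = 61948672.50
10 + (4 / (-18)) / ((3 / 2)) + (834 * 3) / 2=1260.85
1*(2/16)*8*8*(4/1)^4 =2048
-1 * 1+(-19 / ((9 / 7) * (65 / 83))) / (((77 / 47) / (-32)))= 2365373 / 6435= 367.58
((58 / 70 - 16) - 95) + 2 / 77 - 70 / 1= -9908 / 55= -180.15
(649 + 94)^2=552049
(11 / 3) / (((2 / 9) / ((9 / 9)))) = 33 / 2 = 16.50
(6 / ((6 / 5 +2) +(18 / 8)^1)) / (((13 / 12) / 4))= 5760 / 1417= 4.06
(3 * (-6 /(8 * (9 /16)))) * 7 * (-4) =112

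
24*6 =144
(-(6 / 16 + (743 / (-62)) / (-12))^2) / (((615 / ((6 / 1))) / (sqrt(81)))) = -261121 / 1576040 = -0.17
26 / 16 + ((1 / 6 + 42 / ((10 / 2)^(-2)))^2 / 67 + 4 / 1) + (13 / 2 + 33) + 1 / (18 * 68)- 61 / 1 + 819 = 176968897 / 10251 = 17263.57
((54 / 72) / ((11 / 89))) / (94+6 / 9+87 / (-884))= 177021 / 2758745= 0.06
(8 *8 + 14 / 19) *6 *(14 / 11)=103320 / 209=494.35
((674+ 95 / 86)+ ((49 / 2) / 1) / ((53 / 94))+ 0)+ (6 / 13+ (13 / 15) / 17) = 10864982317 / 15109770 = 719.07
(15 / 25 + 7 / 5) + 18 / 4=13 / 2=6.50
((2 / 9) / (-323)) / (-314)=1 / 456399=0.00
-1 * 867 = -867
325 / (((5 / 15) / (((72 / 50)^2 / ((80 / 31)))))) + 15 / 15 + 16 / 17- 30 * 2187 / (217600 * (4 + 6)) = 785.34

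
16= 16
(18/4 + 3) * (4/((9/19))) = 190/3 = 63.33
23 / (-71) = -23 / 71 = -0.32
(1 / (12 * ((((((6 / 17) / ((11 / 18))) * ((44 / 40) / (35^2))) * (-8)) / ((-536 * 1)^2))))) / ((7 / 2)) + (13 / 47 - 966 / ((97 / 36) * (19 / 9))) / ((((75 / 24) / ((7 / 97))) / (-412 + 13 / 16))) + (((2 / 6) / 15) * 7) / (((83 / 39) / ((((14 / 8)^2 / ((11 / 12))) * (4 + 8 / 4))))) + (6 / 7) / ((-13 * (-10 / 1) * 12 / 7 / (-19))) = -1330518716670984855199 / 807781822719300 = -1647126.34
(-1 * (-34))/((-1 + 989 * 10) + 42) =34/9931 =0.00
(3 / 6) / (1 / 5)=5 / 2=2.50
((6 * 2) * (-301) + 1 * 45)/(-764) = 3567/764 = 4.67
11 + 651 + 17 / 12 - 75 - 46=6509 / 12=542.42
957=957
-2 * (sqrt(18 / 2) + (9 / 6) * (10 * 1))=-36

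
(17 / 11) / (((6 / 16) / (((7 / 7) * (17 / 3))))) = 2312 / 99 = 23.35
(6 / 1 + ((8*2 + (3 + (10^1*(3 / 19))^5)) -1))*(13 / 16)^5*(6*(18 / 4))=104918683469067 / 324547248128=323.28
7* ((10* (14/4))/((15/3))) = 49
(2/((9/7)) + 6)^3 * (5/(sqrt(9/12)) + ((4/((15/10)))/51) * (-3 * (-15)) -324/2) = -50198144/729 + 3144320 * sqrt(3)/2187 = -66368.68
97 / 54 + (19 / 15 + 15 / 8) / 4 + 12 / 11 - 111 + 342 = 234.67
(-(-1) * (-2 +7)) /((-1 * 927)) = -5 /927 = -0.01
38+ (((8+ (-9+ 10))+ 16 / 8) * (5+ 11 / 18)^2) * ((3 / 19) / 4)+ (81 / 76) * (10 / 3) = 453275 / 8208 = 55.22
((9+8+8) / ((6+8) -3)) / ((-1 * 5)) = -5 / 11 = -0.45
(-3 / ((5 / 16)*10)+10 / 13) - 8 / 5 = -582 / 325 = -1.79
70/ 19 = 3.68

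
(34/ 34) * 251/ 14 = 251/ 14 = 17.93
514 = 514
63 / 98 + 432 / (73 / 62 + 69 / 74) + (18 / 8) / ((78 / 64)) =22819497 / 110110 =207.24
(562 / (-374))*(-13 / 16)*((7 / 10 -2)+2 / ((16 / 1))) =-171691 / 119680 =-1.43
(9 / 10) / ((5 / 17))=153 / 50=3.06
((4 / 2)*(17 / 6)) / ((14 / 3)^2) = 51 / 196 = 0.26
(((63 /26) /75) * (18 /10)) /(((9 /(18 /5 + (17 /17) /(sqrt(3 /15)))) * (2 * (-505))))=-189 /8206250-21 * sqrt(5) /3282500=-0.00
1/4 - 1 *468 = -1871/4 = -467.75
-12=-12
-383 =-383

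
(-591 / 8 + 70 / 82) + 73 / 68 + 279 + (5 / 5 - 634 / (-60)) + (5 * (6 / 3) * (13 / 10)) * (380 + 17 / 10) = 86663065 / 16728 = 5180.72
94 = 94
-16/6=-8/3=-2.67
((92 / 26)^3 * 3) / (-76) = -73002 / 41743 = -1.75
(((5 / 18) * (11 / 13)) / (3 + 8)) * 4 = 10 / 117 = 0.09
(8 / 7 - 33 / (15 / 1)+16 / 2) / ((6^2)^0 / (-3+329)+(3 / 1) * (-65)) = -79218 / 2224915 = -0.04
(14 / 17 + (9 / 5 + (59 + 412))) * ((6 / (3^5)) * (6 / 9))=161032 / 20655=7.80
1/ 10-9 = -89/ 10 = -8.90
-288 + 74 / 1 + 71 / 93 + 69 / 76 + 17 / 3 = -1460687 / 7068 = -206.66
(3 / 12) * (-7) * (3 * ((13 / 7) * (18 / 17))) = -351 / 34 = -10.32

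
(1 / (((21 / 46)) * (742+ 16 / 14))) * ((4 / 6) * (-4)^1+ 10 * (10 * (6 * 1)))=41216 / 23409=1.76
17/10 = 1.70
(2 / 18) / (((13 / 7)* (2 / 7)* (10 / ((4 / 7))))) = 7 / 585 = 0.01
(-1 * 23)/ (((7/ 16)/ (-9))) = 3312/ 7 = 473.14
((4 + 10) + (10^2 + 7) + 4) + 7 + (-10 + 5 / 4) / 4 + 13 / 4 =133.06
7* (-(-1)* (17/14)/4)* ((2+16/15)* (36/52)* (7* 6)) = 24633/130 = 189.48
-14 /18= -7 /9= -0.78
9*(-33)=-297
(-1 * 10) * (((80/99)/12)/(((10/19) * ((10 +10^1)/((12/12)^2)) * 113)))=-19/33561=-0.00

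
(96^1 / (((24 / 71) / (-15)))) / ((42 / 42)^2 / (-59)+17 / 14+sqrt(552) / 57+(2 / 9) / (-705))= -50564072585709282600 / 12523355993839849+1482160682546964000 *sqrt(138) / 12523355993839849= -2647.26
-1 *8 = -8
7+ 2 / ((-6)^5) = 27215 / 3888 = 7.00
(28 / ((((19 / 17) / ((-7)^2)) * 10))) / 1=122.76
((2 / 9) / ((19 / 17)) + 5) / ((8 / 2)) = 889 / 684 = 1.30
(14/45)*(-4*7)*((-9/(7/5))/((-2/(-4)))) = 112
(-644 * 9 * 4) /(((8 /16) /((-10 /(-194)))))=-231840 /97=-2390.10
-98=-98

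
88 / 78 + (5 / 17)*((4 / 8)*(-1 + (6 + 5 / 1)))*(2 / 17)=14666 / 11271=1.30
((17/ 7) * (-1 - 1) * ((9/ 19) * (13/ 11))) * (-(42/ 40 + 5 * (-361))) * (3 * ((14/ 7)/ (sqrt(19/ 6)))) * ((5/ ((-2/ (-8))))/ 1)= -861133572 * sqrt(114)/ 27797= -330769.17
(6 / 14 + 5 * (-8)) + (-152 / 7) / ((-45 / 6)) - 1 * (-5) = -3326 / 105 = -31.68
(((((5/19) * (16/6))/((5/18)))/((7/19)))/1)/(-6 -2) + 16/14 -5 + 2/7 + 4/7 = -27/7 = -3.86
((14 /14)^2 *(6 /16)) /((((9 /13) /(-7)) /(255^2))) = -246553.12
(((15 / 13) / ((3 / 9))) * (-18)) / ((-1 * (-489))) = -270 / 2119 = -0.13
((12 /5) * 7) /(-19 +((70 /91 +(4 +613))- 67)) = 1092 /34565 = 0.03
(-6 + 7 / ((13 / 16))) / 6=17 / 39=0.44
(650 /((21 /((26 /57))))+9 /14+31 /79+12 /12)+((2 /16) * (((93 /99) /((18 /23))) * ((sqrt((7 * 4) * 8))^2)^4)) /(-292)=-589392946401799 /455604534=-1293650.31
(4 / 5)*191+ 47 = 999 / 5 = 199.80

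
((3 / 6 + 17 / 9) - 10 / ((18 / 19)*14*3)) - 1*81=-78.86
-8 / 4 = -2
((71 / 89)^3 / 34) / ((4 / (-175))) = -62634425 / 95875784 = -0.65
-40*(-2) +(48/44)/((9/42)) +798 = 9714/11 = 883.09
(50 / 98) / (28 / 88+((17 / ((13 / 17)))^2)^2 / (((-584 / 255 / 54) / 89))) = -0.00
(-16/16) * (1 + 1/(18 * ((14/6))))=-43/42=-1.02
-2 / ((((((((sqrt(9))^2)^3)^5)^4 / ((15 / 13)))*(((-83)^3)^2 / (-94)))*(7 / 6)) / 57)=35720 / 1980143884243652429267459144217604194940721393568071271129896830036377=0.00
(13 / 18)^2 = 169 / 324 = 0.52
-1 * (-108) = 108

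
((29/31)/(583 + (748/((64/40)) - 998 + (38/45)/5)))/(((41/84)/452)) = 495482400/30123971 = 16.45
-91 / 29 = -3.14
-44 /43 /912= -11 /9804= -0.00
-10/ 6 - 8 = -29/ 3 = -9.67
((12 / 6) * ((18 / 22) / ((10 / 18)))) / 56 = 81 / 1540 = 0.05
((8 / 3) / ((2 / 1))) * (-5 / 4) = -5 / 3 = -1.67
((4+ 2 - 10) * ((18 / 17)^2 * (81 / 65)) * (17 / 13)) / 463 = -104976 / 6650995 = -0.02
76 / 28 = 19 / 7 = 2.71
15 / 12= 5 / 4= 1.25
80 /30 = 8 /3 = 2.67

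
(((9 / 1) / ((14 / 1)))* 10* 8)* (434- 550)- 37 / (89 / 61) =-3732439 / 623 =-5991.07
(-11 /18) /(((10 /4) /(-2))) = 22 /45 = 0.49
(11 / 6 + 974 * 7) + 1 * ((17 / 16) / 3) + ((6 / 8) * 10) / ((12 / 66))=109783 / 16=6861.44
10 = 10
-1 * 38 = -38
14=14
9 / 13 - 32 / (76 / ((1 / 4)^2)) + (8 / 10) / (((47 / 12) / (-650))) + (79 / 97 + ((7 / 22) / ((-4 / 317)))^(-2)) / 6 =-2195117435079082 / 16634218605459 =-131.96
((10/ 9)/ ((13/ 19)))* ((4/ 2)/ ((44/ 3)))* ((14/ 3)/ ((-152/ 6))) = -35/ 858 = -0.04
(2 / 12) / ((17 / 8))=4 / 51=0.08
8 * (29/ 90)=116/ 45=2.58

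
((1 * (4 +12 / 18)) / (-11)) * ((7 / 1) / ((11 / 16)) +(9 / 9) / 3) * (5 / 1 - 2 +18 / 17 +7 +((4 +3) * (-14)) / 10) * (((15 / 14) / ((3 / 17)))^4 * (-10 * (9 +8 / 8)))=763058.87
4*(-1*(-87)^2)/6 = -5046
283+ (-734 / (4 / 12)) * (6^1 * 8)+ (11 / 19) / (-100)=-200284711 / 1900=-105413.01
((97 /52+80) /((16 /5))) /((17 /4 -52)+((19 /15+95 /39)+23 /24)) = -319275 /537752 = -0.59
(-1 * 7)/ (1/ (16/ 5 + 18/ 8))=-763/ 20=-38.15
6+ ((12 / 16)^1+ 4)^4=515.07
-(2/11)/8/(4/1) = -1/176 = -0.01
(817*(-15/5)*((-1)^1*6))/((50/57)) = 419121/25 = 16764.84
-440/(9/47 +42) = -20680/1983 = -10.43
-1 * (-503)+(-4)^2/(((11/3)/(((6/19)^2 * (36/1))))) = 2059621/3971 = 518.67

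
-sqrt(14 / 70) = -sqrt(5) / 5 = -0.45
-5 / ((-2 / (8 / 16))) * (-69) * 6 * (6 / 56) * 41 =-127305 / 56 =-2273.30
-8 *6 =-48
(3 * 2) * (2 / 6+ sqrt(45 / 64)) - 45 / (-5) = 9 * sqrt(5) / 4+ 11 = 16.03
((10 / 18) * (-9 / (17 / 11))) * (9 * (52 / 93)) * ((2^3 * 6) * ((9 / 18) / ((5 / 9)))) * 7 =-2594592 / 527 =-4923.32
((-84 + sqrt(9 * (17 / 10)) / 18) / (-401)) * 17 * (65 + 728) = 1132404 / 401 - 13481 * sqrt(170) / 24060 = 2816.64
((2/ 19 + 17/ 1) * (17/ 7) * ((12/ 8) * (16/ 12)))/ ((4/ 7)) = 5525/ 38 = 145.39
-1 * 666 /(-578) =333 /289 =1.15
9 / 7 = 1.29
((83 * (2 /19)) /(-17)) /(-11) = 166 /3553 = 0.05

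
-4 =-4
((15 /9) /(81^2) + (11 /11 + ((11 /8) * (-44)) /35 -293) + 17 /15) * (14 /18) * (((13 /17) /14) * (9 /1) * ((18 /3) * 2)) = -61656751 /45927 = -1342.49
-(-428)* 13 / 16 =1391 / 4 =347.75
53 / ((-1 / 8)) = -424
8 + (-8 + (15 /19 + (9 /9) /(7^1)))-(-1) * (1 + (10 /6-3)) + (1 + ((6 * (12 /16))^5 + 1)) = 23593735 /12768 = 1847.88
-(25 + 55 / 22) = -55 / 2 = -27.50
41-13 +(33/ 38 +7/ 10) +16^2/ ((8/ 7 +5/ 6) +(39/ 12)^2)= 20005837/ 400235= 49.99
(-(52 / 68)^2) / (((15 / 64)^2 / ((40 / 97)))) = -5537792 / 1261485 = -4.39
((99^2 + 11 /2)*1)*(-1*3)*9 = -529551 /2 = -264775.50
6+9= 15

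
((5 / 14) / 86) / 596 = 5 / 717584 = 0.00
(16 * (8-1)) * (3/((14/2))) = 48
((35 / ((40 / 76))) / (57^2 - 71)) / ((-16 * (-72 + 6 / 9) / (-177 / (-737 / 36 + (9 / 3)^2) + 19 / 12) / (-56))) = -27151 / 1554496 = -0.02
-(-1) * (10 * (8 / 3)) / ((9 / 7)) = 560 / 27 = 20.74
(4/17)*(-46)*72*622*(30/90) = -2746752/17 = -161573.65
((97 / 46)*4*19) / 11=3686 / 253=14.57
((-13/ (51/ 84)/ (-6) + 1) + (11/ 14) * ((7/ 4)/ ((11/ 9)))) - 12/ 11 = 20657/ 4488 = 4.60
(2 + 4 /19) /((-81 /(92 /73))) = -1288 /37449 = -0.03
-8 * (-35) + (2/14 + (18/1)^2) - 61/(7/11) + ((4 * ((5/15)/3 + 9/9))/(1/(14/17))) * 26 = 646294/1071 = 603.45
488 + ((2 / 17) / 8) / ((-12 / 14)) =199097 / 408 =487.98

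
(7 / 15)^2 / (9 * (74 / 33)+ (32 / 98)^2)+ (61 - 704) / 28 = -38743063379 / 1687889700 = -22.95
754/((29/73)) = 1898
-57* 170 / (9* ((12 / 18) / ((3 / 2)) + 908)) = -4845 / 4088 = -1.19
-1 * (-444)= 444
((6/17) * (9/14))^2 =729/14161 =0.05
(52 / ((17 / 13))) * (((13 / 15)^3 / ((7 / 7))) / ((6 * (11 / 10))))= 1485172 / 378675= 3.92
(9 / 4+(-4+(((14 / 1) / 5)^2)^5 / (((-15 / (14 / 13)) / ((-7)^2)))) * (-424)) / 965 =336547999748428931 / 7350585937500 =45785.19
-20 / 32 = -5 / 8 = -0.62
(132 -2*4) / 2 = 62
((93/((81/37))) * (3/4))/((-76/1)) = -0.42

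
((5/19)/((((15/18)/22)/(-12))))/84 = -0.99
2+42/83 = 208/83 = 2.51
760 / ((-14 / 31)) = -11780 / 7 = -1682.86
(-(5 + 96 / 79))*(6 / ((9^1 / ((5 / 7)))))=-4910 / 1659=-2.96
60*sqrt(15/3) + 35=35 + 60*sqrt(5)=169.16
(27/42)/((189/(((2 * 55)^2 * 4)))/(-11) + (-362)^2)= 2395800/488374777877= 0.00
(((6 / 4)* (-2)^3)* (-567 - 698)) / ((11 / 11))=15180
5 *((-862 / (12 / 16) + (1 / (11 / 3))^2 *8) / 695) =-416992 / 50457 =-8.26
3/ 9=1/ 3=0.33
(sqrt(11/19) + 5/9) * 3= 5/3 + 3 * sqrt(209)/19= 3.95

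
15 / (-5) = -3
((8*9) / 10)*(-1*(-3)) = 108 / 5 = 21.60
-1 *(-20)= 20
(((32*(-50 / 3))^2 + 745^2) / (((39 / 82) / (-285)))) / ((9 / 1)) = -58855202750 / 1053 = -55892880.10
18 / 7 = 2.57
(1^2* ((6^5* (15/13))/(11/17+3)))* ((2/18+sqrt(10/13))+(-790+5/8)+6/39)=-1939170.50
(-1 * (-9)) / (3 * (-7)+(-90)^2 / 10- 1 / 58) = 522 / 45761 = 0.01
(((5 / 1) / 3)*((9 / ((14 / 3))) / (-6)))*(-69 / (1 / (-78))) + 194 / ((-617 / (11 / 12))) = -37361542 / 12957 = -2883.50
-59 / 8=-7.38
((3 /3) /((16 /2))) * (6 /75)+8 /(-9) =-791 /900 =-0.88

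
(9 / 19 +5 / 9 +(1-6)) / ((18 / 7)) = -4753 / 3078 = -1.54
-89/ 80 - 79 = -6409/ 80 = -80.11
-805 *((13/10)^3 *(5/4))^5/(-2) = 8240928775268611877/131072000000000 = 62873.30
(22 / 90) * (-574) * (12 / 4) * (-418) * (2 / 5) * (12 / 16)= 1319626 / 25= 52785.04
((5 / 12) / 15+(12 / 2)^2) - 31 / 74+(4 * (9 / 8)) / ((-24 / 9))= 180733 / 5328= 33.92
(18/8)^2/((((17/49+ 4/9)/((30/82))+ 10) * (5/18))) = 964467/643672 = 1.50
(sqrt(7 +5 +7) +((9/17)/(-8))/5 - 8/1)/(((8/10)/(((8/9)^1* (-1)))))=5449/612 - 10* sqrt(19)/9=4.06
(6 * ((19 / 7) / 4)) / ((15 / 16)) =152 / 35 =4.34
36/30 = 6/5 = 1.20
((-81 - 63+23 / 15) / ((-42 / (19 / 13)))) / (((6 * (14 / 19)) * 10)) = 771457 / 6879600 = 0.11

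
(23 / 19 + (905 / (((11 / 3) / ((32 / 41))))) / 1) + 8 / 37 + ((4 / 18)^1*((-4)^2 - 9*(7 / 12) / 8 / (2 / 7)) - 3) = 17724471673 / 91311264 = 194.11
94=94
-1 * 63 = -63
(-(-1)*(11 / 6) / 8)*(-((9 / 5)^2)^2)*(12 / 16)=-72171 / 40000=-1.80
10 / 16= 5 / 8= 0.62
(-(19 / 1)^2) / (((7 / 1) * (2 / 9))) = -3249 / 14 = -232.07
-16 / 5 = -3.20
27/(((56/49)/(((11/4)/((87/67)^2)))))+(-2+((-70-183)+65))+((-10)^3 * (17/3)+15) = -468521923/80736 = -5803.14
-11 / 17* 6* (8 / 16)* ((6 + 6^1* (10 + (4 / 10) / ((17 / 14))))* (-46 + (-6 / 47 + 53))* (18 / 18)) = -3622806 / 3995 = -906.84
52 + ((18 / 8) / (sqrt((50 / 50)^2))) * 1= 217 / 4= 54.25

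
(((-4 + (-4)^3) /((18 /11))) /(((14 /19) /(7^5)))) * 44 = -375353132 /9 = -41705903.56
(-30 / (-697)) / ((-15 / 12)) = -24 / 697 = -0.03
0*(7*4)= 0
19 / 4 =4.75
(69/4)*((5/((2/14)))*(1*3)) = 7245/4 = 1811.25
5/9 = 0.56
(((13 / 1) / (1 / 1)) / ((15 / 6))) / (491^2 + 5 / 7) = 91 / 4218930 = 0.00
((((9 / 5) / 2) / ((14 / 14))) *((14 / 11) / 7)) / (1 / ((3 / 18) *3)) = 9 / 110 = 0.08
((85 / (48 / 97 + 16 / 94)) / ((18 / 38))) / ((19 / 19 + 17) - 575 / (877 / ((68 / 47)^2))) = 14263871841005 / 879013990512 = 16.23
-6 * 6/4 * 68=-612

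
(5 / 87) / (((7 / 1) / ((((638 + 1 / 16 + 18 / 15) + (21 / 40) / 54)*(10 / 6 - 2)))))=-1.75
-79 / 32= -2.47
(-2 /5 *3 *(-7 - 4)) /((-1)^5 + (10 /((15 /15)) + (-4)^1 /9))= 1.54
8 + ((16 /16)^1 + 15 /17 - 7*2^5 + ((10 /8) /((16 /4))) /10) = -116463 /544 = -214.09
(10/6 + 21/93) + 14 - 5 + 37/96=33563/2976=11.28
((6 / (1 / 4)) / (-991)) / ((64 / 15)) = -45 / 7928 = -0.01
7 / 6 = 1.17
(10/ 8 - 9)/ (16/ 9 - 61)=279/ 2132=0.13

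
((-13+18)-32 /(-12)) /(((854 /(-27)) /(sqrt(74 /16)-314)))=32499 /427-207 *sqrt(74) /3416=75.59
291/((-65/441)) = -128331/65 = -1974.32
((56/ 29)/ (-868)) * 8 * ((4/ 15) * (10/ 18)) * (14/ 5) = -896/ 121365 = -0.01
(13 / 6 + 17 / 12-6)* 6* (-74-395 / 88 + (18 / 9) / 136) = 3404513 / 2992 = 1137.87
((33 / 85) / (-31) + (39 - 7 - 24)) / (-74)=-21047 / 194990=-0.11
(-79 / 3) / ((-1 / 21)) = 553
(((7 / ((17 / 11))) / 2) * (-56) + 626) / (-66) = -4243 / 561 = -7.56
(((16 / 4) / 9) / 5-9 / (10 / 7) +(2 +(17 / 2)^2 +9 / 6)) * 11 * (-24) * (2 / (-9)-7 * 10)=174036368 / 135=1289158.28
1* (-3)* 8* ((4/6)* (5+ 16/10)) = -528/5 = -105.60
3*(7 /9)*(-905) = -6335 /3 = -2111.67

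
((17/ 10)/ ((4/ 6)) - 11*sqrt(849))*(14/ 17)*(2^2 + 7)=231/ 10 - 1694*sqrt(849)/ 17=-2880.38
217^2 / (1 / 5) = 235445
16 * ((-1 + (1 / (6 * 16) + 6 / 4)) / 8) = 49 / 48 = 1.02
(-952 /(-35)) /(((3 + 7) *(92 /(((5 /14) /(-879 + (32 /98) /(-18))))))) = -1071 /89158810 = -0.00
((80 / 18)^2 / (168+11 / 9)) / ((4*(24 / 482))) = 24100 / 41121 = 0.59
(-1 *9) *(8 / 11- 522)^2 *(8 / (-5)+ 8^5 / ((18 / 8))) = -21545054261728 / 605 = -35611659936.74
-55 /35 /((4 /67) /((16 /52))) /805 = -737 /73255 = -0.01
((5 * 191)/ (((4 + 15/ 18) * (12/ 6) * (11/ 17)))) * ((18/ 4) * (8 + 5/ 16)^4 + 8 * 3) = 137311679228985/ 41811968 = 3284028.13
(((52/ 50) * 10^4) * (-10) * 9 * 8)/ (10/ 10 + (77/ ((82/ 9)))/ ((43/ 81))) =-442560.02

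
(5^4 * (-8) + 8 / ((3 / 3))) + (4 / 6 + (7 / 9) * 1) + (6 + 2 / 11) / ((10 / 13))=-2466347 / 495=-4982.52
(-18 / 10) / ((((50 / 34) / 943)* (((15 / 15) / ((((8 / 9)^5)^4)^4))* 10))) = -14162162647731139593774921117204863363615197175406523758823734506460993814528 / 1517184031447167543349351146040988551567156257285607769500890551990481413555625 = -0.01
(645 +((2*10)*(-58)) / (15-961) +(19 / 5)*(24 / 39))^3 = 7928360114982626391561 / 29061865743625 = 272809742.67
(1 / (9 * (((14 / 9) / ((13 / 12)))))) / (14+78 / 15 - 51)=-65 / 26712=-0.00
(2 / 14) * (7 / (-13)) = -1 / 13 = -0.08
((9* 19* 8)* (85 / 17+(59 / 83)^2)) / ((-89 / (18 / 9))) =-103765536 / 613121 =-169.24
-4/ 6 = -2/ 3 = -0.67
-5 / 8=-0.62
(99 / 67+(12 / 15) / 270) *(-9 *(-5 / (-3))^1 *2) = -133918 / 3015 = -44.42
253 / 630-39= -24317 / 630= -38.60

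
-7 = -7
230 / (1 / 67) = 15410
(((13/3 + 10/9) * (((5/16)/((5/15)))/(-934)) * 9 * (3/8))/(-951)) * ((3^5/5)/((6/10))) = 59535/37897984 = 0.00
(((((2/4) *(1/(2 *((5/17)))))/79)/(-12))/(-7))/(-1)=-17/132720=-0.00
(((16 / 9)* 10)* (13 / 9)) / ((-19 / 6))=-8.11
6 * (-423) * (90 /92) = -57105 /23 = -2482.83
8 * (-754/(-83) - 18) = -5920/83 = -71.33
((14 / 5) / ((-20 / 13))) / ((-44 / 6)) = 273 / 1100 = 0.25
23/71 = 0.32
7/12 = 0.58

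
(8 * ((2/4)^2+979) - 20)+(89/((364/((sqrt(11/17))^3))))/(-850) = 7814 - 979 * sqrt(187)/89416600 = 7814.00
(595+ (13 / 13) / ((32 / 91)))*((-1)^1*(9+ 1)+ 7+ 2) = -19131 / 32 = -597.84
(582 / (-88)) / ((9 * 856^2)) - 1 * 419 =-40526162785 / 96721152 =-419.00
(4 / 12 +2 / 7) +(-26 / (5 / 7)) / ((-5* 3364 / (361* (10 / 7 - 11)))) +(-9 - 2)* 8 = -83764801 / 883050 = -94.86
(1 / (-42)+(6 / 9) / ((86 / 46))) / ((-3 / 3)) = -601 / 1806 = -0.33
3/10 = 0.30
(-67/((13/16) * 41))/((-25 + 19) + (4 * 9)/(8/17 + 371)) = 1128280/3311529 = 0.34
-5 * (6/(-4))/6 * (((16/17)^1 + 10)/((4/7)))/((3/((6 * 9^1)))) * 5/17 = 146475/1156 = 126.71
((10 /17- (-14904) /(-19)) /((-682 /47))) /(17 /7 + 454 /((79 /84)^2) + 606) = 259923801221 /5397490197341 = 0.05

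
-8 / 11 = -0.73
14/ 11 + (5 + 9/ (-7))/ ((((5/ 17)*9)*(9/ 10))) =17662/ 6237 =2.83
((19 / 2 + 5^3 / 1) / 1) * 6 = 807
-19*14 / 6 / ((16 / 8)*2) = -133 / 12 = -11.08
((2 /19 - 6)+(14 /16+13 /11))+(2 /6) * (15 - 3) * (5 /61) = -357997 /101992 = -3.51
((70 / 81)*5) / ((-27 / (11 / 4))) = -1925 / 4374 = -0.44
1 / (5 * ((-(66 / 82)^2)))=-1681 / 5445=-0.31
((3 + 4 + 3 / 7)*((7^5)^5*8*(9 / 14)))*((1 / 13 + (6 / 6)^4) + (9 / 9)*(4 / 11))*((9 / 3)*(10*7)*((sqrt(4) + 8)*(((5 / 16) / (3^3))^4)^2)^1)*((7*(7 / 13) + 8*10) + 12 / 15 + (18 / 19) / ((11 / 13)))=44864638321535041050080871384765625 / 10490074300623567716352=4276865638489.15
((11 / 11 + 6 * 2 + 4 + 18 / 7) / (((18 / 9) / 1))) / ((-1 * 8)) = -137 / 112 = -1.22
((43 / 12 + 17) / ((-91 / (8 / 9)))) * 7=-1.41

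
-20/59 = -0.34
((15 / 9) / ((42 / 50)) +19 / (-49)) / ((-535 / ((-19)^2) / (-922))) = 234320768 / 235935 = 993.16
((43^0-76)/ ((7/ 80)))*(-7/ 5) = 1200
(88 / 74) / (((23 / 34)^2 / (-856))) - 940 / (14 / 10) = -2895.90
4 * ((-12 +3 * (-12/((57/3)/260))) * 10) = -383520/19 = -20185.26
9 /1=9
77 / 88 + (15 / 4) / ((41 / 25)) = 1037 / 328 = 3.16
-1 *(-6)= 6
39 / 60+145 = 2913 / 20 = 145.65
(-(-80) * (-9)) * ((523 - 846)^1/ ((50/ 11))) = 255816/ 5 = 51163.20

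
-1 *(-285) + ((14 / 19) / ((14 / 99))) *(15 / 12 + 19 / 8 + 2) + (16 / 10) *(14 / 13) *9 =3258591 / 9880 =329.82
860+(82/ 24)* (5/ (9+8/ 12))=861.77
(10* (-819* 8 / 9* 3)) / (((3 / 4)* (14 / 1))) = -2080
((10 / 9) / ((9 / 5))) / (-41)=-50 / 3321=-0.02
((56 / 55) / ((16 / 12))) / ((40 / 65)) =273 / 220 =1.24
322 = 322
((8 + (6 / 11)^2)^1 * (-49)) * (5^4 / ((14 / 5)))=-10981250 / 121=-90754.13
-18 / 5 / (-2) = 9 / 5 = 1.80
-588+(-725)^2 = 525037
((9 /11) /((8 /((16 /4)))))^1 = 9 /22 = 0.41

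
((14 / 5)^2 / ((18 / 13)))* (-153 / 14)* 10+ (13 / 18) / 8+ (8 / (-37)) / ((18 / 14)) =-16486907 / 26640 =-618.88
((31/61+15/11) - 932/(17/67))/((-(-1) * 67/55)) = -209392860/69479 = -3013.76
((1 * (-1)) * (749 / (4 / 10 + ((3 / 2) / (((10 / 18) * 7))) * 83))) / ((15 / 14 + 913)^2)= -10276280 / 371578721221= -0.00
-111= -111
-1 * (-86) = 86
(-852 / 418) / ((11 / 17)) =-7242 / 2299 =-3.15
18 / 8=9 / 4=2.25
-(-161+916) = -755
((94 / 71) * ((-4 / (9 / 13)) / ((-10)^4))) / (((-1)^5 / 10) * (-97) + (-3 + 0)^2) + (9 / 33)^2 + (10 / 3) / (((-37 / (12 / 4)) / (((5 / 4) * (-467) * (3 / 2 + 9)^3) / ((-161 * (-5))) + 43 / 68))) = 226.78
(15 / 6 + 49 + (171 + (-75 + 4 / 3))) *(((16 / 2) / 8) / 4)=893 / 24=37.21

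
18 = 18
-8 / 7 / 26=-4 / 91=-0.04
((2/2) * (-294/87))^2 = 9604/841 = 11.42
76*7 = 532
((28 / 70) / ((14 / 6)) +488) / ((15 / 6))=34172 / 175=195.27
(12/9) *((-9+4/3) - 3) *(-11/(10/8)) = 5632/45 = 125.16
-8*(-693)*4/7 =3168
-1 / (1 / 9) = -9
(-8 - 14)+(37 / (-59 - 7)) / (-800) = -1161563 / 52800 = -22.00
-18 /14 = -9 /7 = -1.29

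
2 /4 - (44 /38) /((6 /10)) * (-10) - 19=91 /114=0.80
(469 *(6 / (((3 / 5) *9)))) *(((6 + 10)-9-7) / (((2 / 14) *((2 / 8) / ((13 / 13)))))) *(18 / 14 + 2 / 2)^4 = 0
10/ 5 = 2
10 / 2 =5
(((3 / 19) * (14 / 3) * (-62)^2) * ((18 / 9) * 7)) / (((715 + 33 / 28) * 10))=5.54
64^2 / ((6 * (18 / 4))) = 4096 / 27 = 151.70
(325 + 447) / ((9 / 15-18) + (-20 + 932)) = 3860 / 4473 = 0.86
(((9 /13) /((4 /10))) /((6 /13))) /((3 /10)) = 25 /2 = 12.50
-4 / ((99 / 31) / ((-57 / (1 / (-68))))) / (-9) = 160208 / 297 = 539.42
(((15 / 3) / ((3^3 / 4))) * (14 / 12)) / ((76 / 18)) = 35 / 171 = 0.20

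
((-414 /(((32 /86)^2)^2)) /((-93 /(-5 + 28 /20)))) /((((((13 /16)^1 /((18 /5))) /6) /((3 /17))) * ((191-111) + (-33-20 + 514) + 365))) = -57323036367 /13241612800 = -4.33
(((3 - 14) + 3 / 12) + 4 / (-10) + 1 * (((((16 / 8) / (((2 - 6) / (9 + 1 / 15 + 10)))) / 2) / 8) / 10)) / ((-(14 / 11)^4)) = 393886823 / 92198400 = 4.27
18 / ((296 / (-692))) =-1557 / 37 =-42.08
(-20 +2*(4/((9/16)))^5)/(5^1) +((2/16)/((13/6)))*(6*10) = 27915220709/3838185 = 7273.03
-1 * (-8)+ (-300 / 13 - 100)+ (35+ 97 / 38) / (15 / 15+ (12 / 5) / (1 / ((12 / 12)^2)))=-104.03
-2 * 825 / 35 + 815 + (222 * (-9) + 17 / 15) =-129046 / 105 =-1229.01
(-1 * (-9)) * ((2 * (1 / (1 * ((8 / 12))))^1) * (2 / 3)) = 18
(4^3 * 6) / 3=128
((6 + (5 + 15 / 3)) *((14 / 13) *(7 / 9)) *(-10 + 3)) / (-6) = 5488 / 351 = 15.64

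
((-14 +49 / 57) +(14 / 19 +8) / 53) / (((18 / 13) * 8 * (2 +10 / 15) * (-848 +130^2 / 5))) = -509587 / 2937282048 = -0.00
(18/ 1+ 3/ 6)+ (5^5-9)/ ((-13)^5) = 18.49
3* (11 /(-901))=-33 /901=-0.04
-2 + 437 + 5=440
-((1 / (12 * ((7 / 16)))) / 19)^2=-16 / 159201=-0.00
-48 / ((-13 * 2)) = 24 / 13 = 1.85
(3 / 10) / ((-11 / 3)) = -0.08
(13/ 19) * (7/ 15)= 91/ 285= 0.32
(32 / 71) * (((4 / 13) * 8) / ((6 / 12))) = 2048 / 923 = 2.22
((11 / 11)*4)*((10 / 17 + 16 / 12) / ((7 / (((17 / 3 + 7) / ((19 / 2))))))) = 224 / 153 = 1.46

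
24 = 24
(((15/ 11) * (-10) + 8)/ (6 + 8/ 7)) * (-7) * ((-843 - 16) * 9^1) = -11743389/ 275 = -42703.23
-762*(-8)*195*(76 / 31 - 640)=-23493862080 / 31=-757866518.71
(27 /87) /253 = 0.00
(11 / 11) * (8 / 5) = 8 / 5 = 1.60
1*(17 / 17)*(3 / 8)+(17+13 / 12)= 443 / 24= 18.46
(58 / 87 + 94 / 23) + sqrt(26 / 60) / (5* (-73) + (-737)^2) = sqrt(390) / 16284120 + 328 / 69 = 4.75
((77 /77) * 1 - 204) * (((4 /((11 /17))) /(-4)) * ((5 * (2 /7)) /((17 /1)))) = 290 /11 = 26.36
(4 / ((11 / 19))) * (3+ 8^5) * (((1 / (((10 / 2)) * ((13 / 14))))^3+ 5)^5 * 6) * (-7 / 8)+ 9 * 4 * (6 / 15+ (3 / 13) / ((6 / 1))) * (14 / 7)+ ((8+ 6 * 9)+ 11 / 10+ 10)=-11721557328570970236452197975365466447 / 3124138977910812805175781250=-3751932104.00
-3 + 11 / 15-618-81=-10519 / 15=-701.27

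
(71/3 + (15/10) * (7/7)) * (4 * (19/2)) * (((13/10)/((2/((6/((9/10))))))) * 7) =261079/9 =29008.78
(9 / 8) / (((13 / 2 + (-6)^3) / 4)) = -9 / 419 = -0.02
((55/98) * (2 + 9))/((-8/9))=-5445/784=-6.95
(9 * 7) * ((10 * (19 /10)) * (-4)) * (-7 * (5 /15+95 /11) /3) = 1102304 /11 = 100209.45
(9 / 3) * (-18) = -54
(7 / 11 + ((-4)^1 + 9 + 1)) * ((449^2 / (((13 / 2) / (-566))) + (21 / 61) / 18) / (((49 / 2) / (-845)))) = 396329510182645 / 98637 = 4018061277.03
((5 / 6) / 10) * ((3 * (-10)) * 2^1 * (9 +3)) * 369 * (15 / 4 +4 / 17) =-1499985 / 17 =-88234.41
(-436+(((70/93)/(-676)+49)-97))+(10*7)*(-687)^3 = -22696989694.00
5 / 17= 0.29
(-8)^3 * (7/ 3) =-3584/ 3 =-1194.67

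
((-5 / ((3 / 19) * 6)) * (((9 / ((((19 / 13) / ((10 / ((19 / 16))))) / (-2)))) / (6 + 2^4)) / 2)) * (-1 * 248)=-644800 / 209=-3085.17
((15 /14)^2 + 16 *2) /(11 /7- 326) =-6497 /63588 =-0.10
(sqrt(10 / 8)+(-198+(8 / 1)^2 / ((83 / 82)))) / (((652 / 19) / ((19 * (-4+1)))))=6057219 / 27058-1083 * sqrt(5) / 1304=222.00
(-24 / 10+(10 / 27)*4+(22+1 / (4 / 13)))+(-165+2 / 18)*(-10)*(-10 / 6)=-163429 / 60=-2723.82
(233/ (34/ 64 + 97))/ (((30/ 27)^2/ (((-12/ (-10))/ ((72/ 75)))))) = 37746/ 15605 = 2.42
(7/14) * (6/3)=1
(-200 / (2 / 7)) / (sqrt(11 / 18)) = -2100 * sqrt(22) / 11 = -895.44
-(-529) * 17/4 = 8993/4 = 2248.25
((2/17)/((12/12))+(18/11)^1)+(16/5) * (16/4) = 13608/935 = 14.55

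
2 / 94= 1 / 47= 0.02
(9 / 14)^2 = 81 / 196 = 0.41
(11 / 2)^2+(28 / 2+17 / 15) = 2723 / 60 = 45.38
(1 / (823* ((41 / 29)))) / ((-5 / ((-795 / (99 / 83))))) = 127571 / 1113519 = 0.11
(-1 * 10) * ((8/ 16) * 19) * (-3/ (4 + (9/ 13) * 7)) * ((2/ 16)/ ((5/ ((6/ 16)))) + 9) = 2136303/ 7360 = 290.26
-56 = -56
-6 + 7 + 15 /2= 17 /2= 8.50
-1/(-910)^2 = -1/828100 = -0.00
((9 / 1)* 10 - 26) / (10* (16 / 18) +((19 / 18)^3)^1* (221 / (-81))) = 30233088 / 2683201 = 11.27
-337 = -337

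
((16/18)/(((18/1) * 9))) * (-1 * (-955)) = 3820/729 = 5.24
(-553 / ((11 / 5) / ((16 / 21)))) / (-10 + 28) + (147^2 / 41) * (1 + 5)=38377678 / 12177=3151.65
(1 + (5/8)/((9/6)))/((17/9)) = 3/4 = 0.75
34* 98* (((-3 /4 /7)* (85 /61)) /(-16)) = 30345 /976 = 31.09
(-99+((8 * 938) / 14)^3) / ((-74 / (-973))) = 149832811961 / 74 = 2024767729.20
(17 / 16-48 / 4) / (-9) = 1.22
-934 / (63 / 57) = -17746 / 21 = -845.05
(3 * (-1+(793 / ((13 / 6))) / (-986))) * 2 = -4056 / 493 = -8.23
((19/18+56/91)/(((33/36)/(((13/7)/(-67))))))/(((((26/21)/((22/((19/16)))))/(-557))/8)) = 55753472/16549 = 3368.99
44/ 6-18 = -32/ 3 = -10.67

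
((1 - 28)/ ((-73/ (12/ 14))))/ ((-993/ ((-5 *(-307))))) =-82890/ 169141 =-0.49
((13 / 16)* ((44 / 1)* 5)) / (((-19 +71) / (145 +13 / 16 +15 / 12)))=129415 / 256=505.53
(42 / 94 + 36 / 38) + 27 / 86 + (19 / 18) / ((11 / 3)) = 2529277 / 1267167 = 2.00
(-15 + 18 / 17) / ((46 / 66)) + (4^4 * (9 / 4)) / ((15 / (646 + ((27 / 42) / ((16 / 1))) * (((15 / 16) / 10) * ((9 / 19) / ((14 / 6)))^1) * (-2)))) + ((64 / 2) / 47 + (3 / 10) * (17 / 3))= 16964395232289 / 684359480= 24788.72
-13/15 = -0.87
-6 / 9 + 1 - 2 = -1.67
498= 498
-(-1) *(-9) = -9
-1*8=-8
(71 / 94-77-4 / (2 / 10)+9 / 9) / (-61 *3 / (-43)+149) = -384979 / 619460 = -0.62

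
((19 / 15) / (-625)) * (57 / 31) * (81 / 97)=-29241 / 9396875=-0.00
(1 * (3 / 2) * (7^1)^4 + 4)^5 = 19497434848597637051 / 32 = 609294839018676157.84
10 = 10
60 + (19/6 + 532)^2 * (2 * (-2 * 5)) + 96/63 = -360864359/63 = -5728005.70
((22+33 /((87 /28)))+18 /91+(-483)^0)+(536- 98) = 1245129 /2639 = 471.82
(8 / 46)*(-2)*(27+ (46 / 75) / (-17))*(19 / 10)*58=-151542632 / 146625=-1033.54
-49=-49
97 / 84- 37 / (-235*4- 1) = 94385 / 79044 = 1.19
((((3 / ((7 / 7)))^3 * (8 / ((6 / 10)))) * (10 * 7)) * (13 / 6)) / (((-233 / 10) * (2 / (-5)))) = 1365000 / 233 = 5858.37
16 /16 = 1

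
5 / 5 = 1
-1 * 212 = -212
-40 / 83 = -0.48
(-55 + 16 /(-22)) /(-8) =6.97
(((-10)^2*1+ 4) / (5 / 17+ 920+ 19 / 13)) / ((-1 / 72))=-413712 / 50927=-8.12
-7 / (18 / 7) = -49 / 18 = -2.72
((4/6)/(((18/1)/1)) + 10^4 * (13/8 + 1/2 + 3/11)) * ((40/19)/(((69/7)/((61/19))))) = 121631137880/7397973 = 16441.14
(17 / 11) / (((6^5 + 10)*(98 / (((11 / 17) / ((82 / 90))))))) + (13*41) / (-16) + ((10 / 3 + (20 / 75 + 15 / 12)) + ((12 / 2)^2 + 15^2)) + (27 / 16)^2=235.39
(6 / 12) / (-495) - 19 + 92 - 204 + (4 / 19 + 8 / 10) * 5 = -2369089 / 18810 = -125.95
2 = 2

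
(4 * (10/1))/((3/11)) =440/3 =146.67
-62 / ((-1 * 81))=62 / 81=0.77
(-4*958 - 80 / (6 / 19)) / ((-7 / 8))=98048 / 21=4668.95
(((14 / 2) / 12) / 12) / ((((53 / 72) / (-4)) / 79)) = -20.87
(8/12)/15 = 2/45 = 0.04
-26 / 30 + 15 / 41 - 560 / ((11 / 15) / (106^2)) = -58045179388 / 6765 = -8580218.68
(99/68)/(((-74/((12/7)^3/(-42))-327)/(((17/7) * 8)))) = 28512/292243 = 0.10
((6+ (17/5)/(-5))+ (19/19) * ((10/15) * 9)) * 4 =1132/25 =45.28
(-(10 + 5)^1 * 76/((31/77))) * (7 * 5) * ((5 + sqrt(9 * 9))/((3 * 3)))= -14337400/93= -154165.59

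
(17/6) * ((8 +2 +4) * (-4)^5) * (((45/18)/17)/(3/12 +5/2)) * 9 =-215040/11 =-19549.09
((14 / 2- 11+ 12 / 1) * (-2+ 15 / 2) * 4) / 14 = 88 / 7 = 12.57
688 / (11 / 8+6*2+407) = 5504 / 3363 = 1.64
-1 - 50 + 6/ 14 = -354/ 7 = -50.57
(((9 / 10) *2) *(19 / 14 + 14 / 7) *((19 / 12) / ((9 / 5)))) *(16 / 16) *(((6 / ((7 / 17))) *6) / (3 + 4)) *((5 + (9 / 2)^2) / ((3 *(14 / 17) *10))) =26065777 / 384160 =67.85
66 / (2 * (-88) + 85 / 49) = -3234 / 8539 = -0.38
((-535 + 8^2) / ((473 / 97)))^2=2087301969 / 223729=9329.60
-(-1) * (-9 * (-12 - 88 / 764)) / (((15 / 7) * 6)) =8099 / 955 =8.48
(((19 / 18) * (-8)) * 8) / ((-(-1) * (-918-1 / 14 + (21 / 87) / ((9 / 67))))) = 246848 / 3348067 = 0.07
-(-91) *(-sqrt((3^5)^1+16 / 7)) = -13 *sqrt(12019) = -1425.21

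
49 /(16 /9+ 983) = 441 /8863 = 0.05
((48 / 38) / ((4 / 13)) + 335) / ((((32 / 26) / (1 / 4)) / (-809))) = -55724.53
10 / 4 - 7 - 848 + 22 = -1661 / 2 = -830.50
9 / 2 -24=-39 / 2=-19.50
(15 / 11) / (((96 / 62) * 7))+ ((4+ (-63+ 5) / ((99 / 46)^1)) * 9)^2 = 578143913 / 13552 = 42661.15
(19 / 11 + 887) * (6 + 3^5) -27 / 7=17039271 / 77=221289.23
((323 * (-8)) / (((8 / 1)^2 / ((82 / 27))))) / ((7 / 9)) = -13243 / 84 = -157.65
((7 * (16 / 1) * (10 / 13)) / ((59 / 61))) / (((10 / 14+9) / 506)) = 60497360 / 13039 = 4639.72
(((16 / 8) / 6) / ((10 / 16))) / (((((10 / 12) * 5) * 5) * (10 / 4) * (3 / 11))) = 352 / 9375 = 0.04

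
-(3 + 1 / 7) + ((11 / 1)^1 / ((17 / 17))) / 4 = -11 / 28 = -0.39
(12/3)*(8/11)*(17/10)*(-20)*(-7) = 7616/11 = 692.36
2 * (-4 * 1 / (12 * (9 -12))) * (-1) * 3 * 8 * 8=-128 / 3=-42.67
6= 6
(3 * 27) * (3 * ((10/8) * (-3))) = -3645/4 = -911.25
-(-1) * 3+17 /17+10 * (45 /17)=518 /17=30.47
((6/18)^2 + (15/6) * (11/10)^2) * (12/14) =1129/420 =2.69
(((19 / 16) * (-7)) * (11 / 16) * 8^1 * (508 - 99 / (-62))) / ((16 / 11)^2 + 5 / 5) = -5593041685 / 747968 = -7477.65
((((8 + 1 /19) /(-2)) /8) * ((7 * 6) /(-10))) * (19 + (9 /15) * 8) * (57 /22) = 1147041 /8800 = 130.35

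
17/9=1.89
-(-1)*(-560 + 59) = -501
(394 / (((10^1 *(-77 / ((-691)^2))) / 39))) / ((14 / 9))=-33016378707 / 5390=-6125487.70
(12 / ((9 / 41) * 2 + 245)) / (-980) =-123 / 2465435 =-0.00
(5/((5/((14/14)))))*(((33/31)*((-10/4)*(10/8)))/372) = -0.01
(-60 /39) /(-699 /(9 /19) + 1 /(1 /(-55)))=0.00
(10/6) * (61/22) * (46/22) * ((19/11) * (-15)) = -666425/2662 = -250.35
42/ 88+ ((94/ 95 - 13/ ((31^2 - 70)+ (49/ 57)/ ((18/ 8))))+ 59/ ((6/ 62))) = 3504325659767/ 5734278660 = 611.12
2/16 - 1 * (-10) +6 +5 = 169/8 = 21.12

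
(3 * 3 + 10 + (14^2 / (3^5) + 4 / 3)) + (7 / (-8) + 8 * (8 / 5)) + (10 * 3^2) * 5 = 4695391 / 9720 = 483.06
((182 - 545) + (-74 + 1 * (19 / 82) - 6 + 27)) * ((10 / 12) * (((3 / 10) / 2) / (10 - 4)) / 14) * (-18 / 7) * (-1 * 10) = -511395 / 32144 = -15.91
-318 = -318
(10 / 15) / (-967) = -0.00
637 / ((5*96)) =637 / 480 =1.33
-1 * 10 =-10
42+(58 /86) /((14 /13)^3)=5019377 /117992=42.54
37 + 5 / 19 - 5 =613 / 19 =32.26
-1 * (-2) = 2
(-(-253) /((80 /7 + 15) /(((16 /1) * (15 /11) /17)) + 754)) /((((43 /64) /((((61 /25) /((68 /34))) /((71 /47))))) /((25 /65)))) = 7798973952 /51647891035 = 0.15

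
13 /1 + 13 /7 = 104 /7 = 14.86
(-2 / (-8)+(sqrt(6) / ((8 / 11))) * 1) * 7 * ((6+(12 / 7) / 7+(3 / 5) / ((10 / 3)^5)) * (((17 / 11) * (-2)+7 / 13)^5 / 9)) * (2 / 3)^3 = -35250445102152617 * sqrt(6) / 164387688585120 -35250445102152617 / 904132287218160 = -564.24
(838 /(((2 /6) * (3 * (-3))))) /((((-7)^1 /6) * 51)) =1676 /357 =4.69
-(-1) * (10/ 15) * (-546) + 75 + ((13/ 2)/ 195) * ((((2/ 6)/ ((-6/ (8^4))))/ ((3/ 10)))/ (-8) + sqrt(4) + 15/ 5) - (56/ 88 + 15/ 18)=-255844/ 891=-287.14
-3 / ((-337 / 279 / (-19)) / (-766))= 12181698 / 337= 36147.47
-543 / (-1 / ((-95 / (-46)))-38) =51585 / 3656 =14.11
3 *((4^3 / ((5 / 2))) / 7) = 384 / 35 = 10.97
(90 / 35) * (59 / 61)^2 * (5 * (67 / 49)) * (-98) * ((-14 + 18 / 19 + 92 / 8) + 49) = -37845745290 / 494893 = -76472.58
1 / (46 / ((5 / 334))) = 5 / 15364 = 0.00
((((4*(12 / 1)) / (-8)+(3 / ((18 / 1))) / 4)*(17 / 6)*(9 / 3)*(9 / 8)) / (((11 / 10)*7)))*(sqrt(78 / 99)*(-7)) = 1105*sqrt(858) / 704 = 45.98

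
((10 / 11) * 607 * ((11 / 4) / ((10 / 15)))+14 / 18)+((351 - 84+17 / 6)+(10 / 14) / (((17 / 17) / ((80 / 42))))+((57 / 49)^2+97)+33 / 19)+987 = 5970214213 / 1642284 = 3635.31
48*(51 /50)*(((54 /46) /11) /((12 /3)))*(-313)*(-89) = 230154534 /6325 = 36388.07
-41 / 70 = -0.59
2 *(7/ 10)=7/ 5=1.40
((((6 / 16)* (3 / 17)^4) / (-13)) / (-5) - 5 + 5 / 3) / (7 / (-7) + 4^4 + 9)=-434308471 / 34397288640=-0.01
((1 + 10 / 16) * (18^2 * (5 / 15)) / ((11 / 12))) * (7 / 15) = 4914 / 55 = 89.35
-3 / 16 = -0.19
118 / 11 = 10.73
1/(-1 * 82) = -1/82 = -0.01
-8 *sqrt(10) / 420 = -2 *sqrt(10) / 105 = -0.06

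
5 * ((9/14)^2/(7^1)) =405/1372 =0.30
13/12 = 1.08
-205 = -205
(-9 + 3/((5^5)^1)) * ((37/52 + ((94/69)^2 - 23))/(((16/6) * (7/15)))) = 71127948147/481390000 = 147.76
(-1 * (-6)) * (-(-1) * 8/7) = 48/7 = 6.86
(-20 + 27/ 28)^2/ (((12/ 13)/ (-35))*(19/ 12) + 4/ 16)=18465785/ 10612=1740.09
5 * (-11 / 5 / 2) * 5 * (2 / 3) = -55 / 3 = -18.33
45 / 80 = 0.56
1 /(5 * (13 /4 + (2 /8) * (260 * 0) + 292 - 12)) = 4 /5665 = 0.00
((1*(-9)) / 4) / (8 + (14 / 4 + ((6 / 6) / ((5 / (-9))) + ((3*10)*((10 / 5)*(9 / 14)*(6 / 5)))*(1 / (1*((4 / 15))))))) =-315 / 25658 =-0.01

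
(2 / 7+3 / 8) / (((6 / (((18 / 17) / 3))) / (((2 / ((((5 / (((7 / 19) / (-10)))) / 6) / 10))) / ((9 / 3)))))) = -37 / 3230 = -0.01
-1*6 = -6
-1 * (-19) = 19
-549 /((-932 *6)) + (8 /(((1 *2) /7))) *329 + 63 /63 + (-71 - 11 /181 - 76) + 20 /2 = 3062109803 /337384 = 9076.04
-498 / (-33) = 166 / 11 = 15.09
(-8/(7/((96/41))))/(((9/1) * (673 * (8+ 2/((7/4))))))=-4/82779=-0.00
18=18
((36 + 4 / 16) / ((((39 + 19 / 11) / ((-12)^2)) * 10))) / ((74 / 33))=94743 / 16576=5.72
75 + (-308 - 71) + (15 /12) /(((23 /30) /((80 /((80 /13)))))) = -13009 /46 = -282.80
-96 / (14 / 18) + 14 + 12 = -682 / 7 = -97.43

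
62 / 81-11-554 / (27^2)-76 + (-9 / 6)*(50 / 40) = -518287 / 5832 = -88.87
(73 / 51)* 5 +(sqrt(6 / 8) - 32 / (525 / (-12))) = sqrt(3) / 2 +70403 / 8925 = 8.75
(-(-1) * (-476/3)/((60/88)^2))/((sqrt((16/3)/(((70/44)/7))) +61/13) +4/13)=-230384/207 +921536 * sqrt(330)/15525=-34.67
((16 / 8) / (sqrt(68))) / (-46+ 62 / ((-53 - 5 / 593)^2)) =-15937038 *sqrt(17) / 12456785683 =-0.01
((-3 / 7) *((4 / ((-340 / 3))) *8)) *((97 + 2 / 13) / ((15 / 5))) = 30312 / 7735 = 3.92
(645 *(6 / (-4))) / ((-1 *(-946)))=-45 / 44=-1.02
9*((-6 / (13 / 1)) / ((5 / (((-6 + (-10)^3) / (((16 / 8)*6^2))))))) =1509 / 130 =11.61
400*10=4000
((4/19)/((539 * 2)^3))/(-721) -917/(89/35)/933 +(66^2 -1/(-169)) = 262236678618154886572847/60206518148654263386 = 4355.62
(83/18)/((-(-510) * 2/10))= 83/1836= 0.05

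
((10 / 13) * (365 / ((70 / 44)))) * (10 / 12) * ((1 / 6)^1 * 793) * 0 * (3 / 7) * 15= 0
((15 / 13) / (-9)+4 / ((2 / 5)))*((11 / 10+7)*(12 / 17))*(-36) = -449064 / 221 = -2031.96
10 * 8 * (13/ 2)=520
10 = 10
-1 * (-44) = 44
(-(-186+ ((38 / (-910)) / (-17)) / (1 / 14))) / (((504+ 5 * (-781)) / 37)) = -42476 / 20995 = -2.02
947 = 947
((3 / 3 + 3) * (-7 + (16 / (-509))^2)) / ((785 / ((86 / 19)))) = -623778984 / 3864193115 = -0.16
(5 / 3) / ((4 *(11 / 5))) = 25 / 132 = 0.19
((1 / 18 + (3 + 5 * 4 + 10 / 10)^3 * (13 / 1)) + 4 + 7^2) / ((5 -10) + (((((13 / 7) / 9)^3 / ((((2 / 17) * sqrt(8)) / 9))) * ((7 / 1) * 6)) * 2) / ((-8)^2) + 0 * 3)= -12887981667348480 / 357072431399 -568491623315616 * sqrt(2) / 357072431399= -38345.02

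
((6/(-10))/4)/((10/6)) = -9/100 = -0.09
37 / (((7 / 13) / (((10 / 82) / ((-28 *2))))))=-2405 / 16072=-0.15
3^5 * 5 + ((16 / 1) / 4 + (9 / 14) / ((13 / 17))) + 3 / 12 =444113 / 364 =1220.09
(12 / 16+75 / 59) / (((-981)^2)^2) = 53 / 24285414651084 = 0.00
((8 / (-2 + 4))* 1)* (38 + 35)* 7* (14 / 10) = 14308 / 5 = 2861.60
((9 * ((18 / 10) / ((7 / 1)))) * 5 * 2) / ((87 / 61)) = 3294 / 203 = 16.23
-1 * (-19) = 19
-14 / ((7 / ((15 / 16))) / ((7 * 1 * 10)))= -525 / 4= -131.25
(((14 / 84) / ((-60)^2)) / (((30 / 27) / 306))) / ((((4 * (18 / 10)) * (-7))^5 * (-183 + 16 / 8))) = 425 / 1962049692008448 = 0.00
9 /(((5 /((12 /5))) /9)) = 972 /25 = 38.88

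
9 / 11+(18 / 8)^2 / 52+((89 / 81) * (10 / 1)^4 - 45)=10943.57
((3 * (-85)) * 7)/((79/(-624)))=1113840/79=14099.24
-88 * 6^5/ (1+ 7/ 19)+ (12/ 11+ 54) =-71500218/ 143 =-500001.52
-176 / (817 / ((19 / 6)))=-88 / 129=-0.68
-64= -64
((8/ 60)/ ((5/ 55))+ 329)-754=-6353/ 15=-423.53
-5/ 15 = -1/ 3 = -0.33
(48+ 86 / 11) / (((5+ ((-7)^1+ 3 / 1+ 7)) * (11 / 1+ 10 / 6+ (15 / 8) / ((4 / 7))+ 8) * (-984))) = -307 / 1036849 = -0.00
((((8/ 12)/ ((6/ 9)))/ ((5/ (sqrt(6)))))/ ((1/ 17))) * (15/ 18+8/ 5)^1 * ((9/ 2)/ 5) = 3723 * sqrt(6)/ 500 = 18.24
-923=-923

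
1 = 1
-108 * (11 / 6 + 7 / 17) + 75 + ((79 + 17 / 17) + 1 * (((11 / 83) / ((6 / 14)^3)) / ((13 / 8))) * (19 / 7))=-41927995 / 495261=-84.66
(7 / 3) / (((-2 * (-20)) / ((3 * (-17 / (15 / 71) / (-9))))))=8449 / 5400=1.56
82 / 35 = 2.34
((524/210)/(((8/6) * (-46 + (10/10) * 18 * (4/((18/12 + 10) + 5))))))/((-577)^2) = -1441/10673703740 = -0.00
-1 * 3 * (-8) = 24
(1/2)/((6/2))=0.17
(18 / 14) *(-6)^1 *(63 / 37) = -486 / 37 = -13.14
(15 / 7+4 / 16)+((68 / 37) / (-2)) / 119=353 / 148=2.39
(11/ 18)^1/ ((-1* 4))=-11/ 72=-0.15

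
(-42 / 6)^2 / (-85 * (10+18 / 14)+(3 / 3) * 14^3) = 343 / 12493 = 0.03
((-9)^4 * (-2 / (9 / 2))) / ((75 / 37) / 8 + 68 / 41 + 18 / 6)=-35388576 / 59611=-593.66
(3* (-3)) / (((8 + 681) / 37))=-333 / 689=-0.48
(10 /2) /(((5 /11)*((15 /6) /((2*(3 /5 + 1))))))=352 /25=14.08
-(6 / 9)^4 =-16 / 81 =-0.20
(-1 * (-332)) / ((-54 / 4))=-664 / 27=-24.59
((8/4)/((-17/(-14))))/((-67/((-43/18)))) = 602/10251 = 0.06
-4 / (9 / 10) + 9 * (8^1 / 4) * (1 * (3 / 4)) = 163 / 18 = 9.06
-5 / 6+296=1771 / 6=295.17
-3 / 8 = -0.38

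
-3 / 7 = -0.43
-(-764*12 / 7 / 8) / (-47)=-1146 / 329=-3.48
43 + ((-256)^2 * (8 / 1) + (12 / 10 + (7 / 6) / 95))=298869361 / 570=524332.21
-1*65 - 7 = -72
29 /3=9.67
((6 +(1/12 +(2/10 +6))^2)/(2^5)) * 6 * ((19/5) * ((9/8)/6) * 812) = 631502753/128000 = 4933.62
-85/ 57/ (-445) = 17/ 5073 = 0.00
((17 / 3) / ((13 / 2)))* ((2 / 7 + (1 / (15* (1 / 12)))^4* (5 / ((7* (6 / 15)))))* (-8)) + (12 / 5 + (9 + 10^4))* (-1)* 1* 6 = -410015246 / 6825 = -60075.49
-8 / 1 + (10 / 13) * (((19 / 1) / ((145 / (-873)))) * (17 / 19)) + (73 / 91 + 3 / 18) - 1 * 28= -1801327 / 15834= -113.76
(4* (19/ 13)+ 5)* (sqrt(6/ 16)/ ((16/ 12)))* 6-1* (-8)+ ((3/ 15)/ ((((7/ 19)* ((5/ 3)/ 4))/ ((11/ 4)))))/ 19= 38.08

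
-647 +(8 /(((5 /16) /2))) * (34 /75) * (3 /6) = -238273 /375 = -635.39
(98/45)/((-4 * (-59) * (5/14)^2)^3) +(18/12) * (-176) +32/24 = -37930922532898/144407109375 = -262.67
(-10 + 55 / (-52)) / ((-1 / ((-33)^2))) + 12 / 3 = 626383 / 52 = 12045.83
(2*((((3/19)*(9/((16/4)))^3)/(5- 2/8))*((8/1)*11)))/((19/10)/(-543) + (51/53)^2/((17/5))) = 366938293590/1480309019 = 247.88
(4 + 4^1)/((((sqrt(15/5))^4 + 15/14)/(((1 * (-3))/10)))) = -0.24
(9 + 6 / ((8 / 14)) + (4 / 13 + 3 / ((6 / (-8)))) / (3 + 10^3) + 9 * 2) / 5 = 7.50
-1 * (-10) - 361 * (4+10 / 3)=-7912 / 3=-2637.33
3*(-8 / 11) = -24 / 11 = -2.18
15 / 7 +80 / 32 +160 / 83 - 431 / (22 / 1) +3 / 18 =-492887 / 38346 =-12.85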